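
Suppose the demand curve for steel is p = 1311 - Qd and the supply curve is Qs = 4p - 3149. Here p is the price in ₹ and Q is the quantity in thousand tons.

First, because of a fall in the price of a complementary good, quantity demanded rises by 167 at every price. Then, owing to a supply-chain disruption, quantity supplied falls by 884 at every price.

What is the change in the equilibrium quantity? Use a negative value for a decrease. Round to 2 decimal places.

-43.20

Solve the original market: 1311 - p = 4p - 3149, hence p = 892 and Q = 419.
The shock moves the curves to Qd = 1478 - p and Qs = 4p - 4033.
Clearing the new market: 1478 - p = 4p - 4033, so p = 1102.2 and Q = 375.8.
ΔQ = 375.8 − 419 = -43.20.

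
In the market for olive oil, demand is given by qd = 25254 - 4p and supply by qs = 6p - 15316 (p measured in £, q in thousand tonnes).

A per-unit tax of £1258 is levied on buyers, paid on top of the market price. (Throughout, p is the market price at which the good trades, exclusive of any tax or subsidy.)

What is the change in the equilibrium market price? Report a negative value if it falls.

Original equilibrium: 25254 - 4p = 6p - 15316 gives 40570 = 10p, so p = 4057 and q = 9026.
Since buyers pay the price plus the tax, the effective demand curve becomes qd = 20222 - 4p.
Setting them equal: 20222 - 4p = 6p - 15316 → 35538 = 10p, so p = 3553.8 and q = 6006.8.
Δp = 3553.8 − 4057 = -503.2.

-503.2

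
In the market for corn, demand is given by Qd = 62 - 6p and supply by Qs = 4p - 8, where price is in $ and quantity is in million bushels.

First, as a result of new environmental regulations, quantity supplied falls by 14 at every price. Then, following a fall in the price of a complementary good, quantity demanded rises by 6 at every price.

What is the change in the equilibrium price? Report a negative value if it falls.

Solve the original market: 62 - 6p = 4p - 8, hence p = 7 and Q = 20.
The shock moves the curves to Qd = 68 - 6p and Qs = 4p - 22.
Setting them equal: 68 - 6p = 4p - 22 → 90 = 10p, so p = 9 and Q = 14.
Δp = 9 − 7 = +2.

+2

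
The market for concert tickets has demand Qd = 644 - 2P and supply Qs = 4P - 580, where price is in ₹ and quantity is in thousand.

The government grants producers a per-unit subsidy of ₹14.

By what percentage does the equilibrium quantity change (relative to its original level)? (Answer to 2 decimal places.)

Solve the original market: 644 - 2P = 4P - 580, hence P = 204 and Q = 236.
Since sellers receive the price plus the subsidy, the effective supply curve becomes Qs = 4P - 524.
New equilibrium: 644 - 2P = 4P - 524 ⇒ 1168 = 6P ⇒ P = 584/3 ≈ 194.6667, Q = 764/3 ≈ 254.6667.
%ΔQ = (254.6667 − 236) / 236 × 100 = +7.91%.

+7.91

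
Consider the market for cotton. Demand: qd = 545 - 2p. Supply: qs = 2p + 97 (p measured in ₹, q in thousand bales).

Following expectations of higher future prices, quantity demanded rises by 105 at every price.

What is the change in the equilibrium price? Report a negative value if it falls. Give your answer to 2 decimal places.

+26.25

Before the shock: 545 - 2p = 2p + 97 ⇒ 448 = 4p ⇒ p = 112, q = 321.
The shock moves the curves to qd = 650 - 2p and qs = 2p + 97.
Equate the new curves: 650 - 2p = 2p + 97, giving 553 = 4p, p = 138.25, q = 373.5.
Δp = 138.25 − 112 = +26.25.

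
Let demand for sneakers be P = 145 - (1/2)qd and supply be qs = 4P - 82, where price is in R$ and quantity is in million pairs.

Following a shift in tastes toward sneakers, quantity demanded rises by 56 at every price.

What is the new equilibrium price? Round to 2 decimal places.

Initially, 290 - 2P = 4P - 82, so 372 = 6P and P = 62, q = 166.
The new curves are qd = 346 - 2P (demand) and qs = 4P - 82 (supply).
Equate the new curves: 346 - 2P = 4P - 82, giving 428 = 6P, P = 214/3 ≈ 71.3333, q = 610/3 ≈ 203.3333.

71.33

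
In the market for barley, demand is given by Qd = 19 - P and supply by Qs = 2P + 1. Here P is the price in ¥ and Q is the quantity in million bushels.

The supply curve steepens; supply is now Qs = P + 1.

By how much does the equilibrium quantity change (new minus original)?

Initially, 19 - P = 2P + 1, so 18 = 3P and P = 6, Q = 13.
With the change applied: demand Qd = 19 - P, supply Qs = P + 1.
Setting them equal: 19 - P = P + 1 → 18 = 2P, so P = 9 and Q = 10.
ΔQ = 10 − 13 = -3.

-3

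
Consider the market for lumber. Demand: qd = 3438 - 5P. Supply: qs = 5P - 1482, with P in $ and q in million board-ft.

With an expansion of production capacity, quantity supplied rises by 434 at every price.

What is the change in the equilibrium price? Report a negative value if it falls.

-43.4

Original equilibrium: 3438 - 5P = 5P - 1482 gives 4920 = 10P, so P = 492 and q = 978.
After the shift, demand is qd = 3438 - 5P and supply is qs = 5P - 1048.
Setting them equal: 3438 - 5P = 5P - 1048 → 4486 = 10P, so P = 448.6 and q = 1195.
ΔP = 448.6 − 492 = -43.4.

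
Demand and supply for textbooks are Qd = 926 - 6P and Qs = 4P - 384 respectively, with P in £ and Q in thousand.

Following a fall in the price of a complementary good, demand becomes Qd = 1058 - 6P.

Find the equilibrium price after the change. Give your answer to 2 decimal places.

144.20

Solve the original market: 926 - 6P = 4P - 384, hence P = 131 and Q = 140.
After the shift, demand is Qd = 1058 - 6P and supply is Qs = 4P - 384.
Clearing the new market: 1058 - 6P = 4P - 384, so P = 144.2 and Q = 192.8.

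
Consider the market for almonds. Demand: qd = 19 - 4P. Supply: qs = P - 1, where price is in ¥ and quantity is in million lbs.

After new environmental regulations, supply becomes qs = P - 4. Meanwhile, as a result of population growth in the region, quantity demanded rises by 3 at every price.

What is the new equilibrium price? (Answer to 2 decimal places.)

Original equilibrium: 19 - 4P = P - 1 gives 20 = 5P, so P = 4 and q = 3.
The new curves are qd = 22 - 4P (demand) and qs = P - 4 (supply).
Equate the new curves: 22 - 4P = P - 4, giving 26 = 5P, P = 5.2, q = 1.2.

5.20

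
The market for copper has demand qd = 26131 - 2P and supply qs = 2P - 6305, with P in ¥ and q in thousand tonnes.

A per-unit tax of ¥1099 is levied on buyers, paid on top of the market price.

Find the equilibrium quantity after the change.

Before the shock: 26131 - 2P = 2P - 6305 ⇒ 32436 = 4P ⇒ P = 8109, q = 9913.
Since buyers pay the price plus the tax, the effective demand curve becomes qd = 23933 - 2P.
New equilibrium: 23933 - 2P = 2P - 6305 ⇒ 30238 = 4P ⇒ P = 7559.5, q = 8814.

8814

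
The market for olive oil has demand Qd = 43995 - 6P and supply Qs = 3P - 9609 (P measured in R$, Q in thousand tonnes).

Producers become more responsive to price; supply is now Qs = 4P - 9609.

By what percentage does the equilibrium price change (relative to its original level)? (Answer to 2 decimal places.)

-10.00

Initially, 43995 - 6P = 3P - 9609, so 53604 = 9P and P = 5956, Q = 8259.
The new curves are Qd = 43995 - 6P (demand) and Qs = 4P - 9609 (supply).
Setting them equal: 43995 - 6P = 4P - 9609 → 53604 = 10P, so P = 5360.4 and Q = 11832.6.
%ΔP = (5360.4 − 5956) / 5956 × 100 = -10.00%.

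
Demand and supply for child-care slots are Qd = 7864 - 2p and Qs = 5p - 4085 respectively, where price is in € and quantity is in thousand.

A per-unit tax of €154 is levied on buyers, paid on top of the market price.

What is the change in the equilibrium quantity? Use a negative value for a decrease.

-220

Before the shock: 7864 - 2p = 5p - 4085 ⇒ 11949 = 7p ⇒ p = 1707, Q = 4450.
Since buyers pay the price plus the tax, the effective demand curve becomes Qd = 7556 - 2p.
Equate the new curves: 7556 - 2p = 5p - 4085, giving 11641 = 7p, p = 1663, Q = 4230.
ΔQ = 4230 − 4450 = -220.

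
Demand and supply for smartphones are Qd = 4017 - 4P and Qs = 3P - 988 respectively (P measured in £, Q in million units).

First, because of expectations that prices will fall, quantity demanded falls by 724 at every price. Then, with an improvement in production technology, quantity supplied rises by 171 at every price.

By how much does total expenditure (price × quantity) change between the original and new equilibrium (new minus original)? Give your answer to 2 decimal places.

Before the shock: 4017 - 4P = 3P - 988 ⇒ 5005 = 7P ⇒ P = 715, Q = 1157.
After the shift, demand is Qd = 3293 - 4P and supply is Qs = 3P - 817.
Equate the new curves: 3293 - 4P = 3P - 817, giving 4110 = 7P, P = 4110/7 ≈ 587.1429, Q = 6611/7 ≈ 944.4286.
Expenditure moves from 715×1157 = 827255 to 587.1429×944.4286 = 554514.4898; change = -272740.51.

-272740.51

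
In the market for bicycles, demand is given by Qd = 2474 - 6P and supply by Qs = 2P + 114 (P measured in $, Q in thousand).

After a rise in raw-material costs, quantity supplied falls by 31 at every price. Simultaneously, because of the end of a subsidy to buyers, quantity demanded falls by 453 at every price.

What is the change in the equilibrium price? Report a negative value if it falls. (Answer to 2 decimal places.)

Initially, 2474 - 6P = 2P + 114, so 2360 = 8P and P = 295, Q = 704.
With the change applied: demand Qd = 2021 - 6P, supply Qs = 2P + 83.
Clearing the new market: 2021 - 6P = 2P + 83, so P = 242.25 and Q = 567.5.
ΔP = 242.25 − 295 = -52.75.

-52.75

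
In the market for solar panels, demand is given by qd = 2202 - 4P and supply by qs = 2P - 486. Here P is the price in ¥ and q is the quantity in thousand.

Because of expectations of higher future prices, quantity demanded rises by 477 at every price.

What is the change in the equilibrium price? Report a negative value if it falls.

Original equilibrium: 2202 - 4P = 2P - 486 gives 2688 = 6P, so P = 448 and q = 410.
With the change applied: demand qd = 2679 - 4P, supply qs = 2P - 486.
Equate the new curves: 2679 - 4P = 2P - 486, giving 3165 = 6P, P = 527.5, q = 569.
ΔP = 527.5 − 448 = +79.5.

+79.5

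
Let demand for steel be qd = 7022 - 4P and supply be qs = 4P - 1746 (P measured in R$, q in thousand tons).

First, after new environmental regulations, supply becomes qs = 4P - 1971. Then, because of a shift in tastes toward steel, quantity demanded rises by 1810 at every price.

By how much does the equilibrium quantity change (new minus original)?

+792.5

Original equilibrium: 7022 - 4P = 4P - 1746 gives 8768 = 8P, so P = 1096 and q = 2638.
With the change applied: demand qd = 8832 - 4P, supply qs = 4P - 1971.
Clearing the new market: 8832 - 4P = 4P - 1971, so P = 1350.375 and q = 3430.5.
Δq = 3430.5 − 2638 = +792.5.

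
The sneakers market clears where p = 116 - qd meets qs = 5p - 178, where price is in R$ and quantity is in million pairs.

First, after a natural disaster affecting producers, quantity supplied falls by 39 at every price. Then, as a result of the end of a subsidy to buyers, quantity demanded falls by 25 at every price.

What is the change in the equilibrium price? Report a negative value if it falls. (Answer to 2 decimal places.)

Original equilibrium: 116 - p = 5p - 178 gives 294 = 6p, so p = 49 and q = 67.
With the change applied: demand qd = 91 - p, supply qs = 5p - 217.
Setting them equal: 91 - p = 5p - 217 → 308 = 6p, so p = 154/3 ≈ 51.3333 and q = 119/3 ≈ 39.6667.
Δp = 51.3333 − 49 = +2.33.

+2.33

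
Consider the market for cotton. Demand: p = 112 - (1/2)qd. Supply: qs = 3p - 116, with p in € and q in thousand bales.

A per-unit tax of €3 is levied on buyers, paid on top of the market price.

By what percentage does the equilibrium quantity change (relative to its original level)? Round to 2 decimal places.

-4.09

Before the shock: 224 - 2p = 3p - 116 ⇒ 340 = 5p ⇒ p = 68, q = 88.
Since buyers pay the price plus the tax, the effective demand curve becomes qd = 218 - 2p.
Clearing the new market: 218 - 2p = 3p - 116, so p = 66.8 and q = 84.4.
%Δq = (84.4 − 88) / 88 × 100 = -4.09%.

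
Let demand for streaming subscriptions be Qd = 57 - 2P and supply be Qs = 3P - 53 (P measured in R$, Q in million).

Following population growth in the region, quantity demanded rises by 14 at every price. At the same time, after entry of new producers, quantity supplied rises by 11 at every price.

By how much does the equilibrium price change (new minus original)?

+0.6

Original equilibrium: 57 - 2P = 3P - 53 gives 110 = 5P, so P = 22 and Q = 13.
After the shift, demand is Qd = 71 - 2P and supply is Qs = 3P - 42.
New equilibrium: 71 - 2P = 3P - 42 ⇒ 113 = 5P ⇒ P = 22.6, Q = 25.8.
ΔP = 22.6 − 22 = +0.6.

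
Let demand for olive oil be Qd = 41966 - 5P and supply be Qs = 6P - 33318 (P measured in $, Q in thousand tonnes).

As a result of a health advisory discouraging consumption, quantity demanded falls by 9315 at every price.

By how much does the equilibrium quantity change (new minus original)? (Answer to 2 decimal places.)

Before the shock: 41966 - 5P = 6P - 33318 ⇒ 75284 = 11P ⇒ P = 6844, Q = 7746.
The shock moves the curves to Qd = 32651 - 5P and Qs = 6P - 33318.
Equate the new curves: 32651 - 5P = 6P - 33318, giving 65969 = 11P, P = 65969/11 ≈ 5997.1818, Q = 29316/11 ≈ 2665.0909.
ΔQ = 2665.0909 − 7746 = -5080.91.

-5080.91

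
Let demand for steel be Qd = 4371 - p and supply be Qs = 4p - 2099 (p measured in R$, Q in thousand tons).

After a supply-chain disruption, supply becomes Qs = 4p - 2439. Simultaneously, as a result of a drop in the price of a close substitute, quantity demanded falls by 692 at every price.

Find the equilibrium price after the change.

1223.6

Original equilibrium: 4371 - p = 4p - 2099 gives 6470 = 5p, so p = 1294 and Q = 3077.
The new curves are Qd = 3679 - p (demand) and Qs = 4p - 2439 (supply).
New equilibrium: 3679 - p = 4p - 2439 ⇒ 6118 = 5p ⇒ p = 1223.6, Q = 2455.4.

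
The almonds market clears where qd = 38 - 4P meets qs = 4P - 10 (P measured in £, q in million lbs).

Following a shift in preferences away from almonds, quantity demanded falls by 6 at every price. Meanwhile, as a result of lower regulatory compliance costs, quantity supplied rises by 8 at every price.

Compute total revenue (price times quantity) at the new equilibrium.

63.75

Initially, 38 - 4P = 4P - 10, so 48 = 8P and P = 6, q = 14.
The new curves are qd = 32 - 4P (demand) and qs = 4P - 2 (supply).
Setting them equal: 32 - 4P = 4P - 2 → 34 = 8P, so P = 4.25 and q = 15.
New expenditure = 4.25 × 15 = 63.75.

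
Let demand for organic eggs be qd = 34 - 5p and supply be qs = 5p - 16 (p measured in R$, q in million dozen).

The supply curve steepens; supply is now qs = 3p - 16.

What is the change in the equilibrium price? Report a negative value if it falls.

Original equilibrium: 34 - 5p = 5p - 16 gives 50 = 10p, so p = 5 and q = 9.
With the change applied: demand qd = 34 - 5p, supply qs = 3p - 16.
New equilibrium: 34 - 5p = 3p - 16 ⇒ 50 = 8p ⇒ p = 6.25, q = 2.75.
Δp = 6.25 − 5 = +1.25.

+1.25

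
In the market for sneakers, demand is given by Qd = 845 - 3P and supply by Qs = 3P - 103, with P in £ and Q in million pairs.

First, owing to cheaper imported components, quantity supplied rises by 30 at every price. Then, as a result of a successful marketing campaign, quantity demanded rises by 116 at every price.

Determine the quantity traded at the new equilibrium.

444

Before the shock: 845 - 3P = 3P - 103 ⇒ 948 = 6P ⇒ P = 158, Q = 371.
After the shift, demand is Qd = 961 - 3P and supply is Qs = 3P - 73.
Clearing the new market: 961 - 3P = 3P - 73, so P = 517/3 ≈ 172.3333 and Q = 444.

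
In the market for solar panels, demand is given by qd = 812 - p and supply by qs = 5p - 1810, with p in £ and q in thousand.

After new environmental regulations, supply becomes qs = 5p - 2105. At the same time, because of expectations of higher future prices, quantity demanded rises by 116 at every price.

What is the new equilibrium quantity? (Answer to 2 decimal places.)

Original equilibrium: 812 - p = 5p - 1810 gives 2622 = 6p, so p = 437 and q = 375.
The shock moves the curves to qd = 928 - p and qs = 5p - 2105.
New equilibrium: 928 - p = 5p - 2105 ⇒ 3033 = 6p ⇒ p = 505.5, q = 422.5.

422.50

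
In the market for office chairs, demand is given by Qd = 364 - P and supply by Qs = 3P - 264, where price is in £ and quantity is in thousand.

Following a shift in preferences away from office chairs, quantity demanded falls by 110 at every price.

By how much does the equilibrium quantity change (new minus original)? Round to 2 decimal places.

-82.50

Original equilibrium: 364 - P = 3P - 264 gives 628 = 4P, so P = 157 and Q = 207.
The shock moves the curves to Qd = 254 - P and Qs = 3P - 264.
Equate the new curves: 254 - P = 3P - 264, giving 518 = 4P, P = 129.5, Q = 124.5.
ΔQ = 124.5 − 207 = -82.50.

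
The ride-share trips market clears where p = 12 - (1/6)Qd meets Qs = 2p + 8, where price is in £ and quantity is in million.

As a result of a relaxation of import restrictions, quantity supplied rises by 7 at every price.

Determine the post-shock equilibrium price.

7.125

Solve the original market: 72 - 6p = 2p + 8, hence p = 8 and Q = 24.
After the shift, demand is Qd = 72 - 6p and supply is Qs = 2p + 15.
Setting them equal: 72 - 6p = 2p + 15 → 57 = 8p, so p = 7.125 and Q = 29.25.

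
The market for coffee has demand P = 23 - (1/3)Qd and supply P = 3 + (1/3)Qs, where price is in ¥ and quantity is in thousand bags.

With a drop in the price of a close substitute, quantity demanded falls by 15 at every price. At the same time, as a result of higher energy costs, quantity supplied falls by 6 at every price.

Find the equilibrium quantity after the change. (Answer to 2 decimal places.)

Before the shock: 69 - 3P = 3P - 9 ⇒ 78 = 6P ⇒ P = 13, Q = 30.
After the shift, demand is Qd = 54 - 3P and supply is Qs = 3P - 15.
New equilibrium: 54 - 3P = 3P - 15 ⇒ 69 = 6P ⇒ P = 11.5, Q = 19.5.

19.50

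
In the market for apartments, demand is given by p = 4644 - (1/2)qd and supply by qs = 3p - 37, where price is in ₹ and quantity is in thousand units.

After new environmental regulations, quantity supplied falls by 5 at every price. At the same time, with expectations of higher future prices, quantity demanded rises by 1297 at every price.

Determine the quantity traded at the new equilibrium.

Solve the original market: 9288 - 2p = 3p - 37, hence p = 1865 and q = 5558.
With the change applied: demand qd = 10585 - 2p, supply qs = 3p - 42.
Clearing the new market: 10585 - 2p = 3p - 42, so p = 2125.4 and q = 6334.2.

6334.2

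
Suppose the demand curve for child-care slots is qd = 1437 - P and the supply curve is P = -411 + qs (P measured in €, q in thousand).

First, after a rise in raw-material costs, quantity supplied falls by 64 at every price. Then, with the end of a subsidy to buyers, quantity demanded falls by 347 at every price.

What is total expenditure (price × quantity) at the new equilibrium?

266922.75

Initially, 1437 - P = P + 411, so 1026 = 2P and P = 513, q = 924.
The shock moves the curves to qd = 1090 - P and qs = P + 347.
Clearing the new market: 1090 - P = P + 347, so P = 371.5 and q = 718.5.
New expenditure = 371.5 × 718.5 = 266922.75.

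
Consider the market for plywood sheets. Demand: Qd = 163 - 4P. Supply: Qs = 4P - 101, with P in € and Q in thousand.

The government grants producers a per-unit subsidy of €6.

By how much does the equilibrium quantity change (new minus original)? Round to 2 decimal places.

Solve the original market: 163 - 4P = 4P - 101, hence P = 33 and Q = 31.
Since sellers receive the price plus the subsidy, the effective supply curve becomes Qs = 4P - 77.
Equate the new curves: 163 - 4P = 4P - 77, giving 240 = 8P, P = 30, Q = 43.
ΔQ = 43 − 31 = +12.00.

+12.00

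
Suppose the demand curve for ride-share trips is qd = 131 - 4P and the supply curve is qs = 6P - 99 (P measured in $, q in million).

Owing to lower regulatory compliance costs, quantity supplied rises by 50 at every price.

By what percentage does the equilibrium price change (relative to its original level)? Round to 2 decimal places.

-21.74

Before the shock: 131 - 4P = 6P - 99 ⇒ 230 = 10P ⇒ P = 23, q = 39.
The new curves are qd = 131 - 4P (demand) and qs = 6P - 49 (supply).
Clearing the new market: 131 - 4P = 6P - 49, so P = 18 and q = 59.
%ΔP = (18 − 23) / 23 × 100 = -21.74%.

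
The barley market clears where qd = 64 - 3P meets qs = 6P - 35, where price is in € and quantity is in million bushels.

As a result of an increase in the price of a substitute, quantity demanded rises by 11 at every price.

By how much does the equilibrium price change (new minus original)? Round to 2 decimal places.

+1.22

Initially, 64 - 3P = 6P - 35, so 99 = 9P and P = 11, q = 31.
The new curves are qd = 75 - 3P (demand) and qs = 6P - 35 (supply).
Setting them equal: 75 - 3P = 6P - 35 → 110 = 9P, so P = 110/9 ≈ 12.2222 and q = 115/3 ≈ 38.3333.
ΔP = 12.2222 − 11 = +1.22.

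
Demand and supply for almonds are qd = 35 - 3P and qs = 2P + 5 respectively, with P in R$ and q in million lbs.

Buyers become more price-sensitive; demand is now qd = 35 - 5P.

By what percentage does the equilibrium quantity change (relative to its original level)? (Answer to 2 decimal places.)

-20.17

Initially, 35 - 3P = 2P + 5, so 30 = 5P and P = 6, q = 17.
The new curves are qd = 35 - 5P (demand) and qs = 2P + 5 (supply).
Equate the new curves: 35 - 5P = 2P + 5, giving 30 = 7P, P = 30/7 ≈ 4.2857, q = 95/7 ≈ 13.5714.
%Δq = (13.5714 − 17) / 17 × 100 = -20.17%.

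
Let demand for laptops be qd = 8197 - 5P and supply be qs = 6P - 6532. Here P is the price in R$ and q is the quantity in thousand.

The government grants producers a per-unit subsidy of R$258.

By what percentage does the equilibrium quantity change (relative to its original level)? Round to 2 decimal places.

+46.85

Before the shock: 8197 - 5P = 6P - 6532 ⇒ 14729 = 11P ⇒ P = 1339, q = 1502.
Since sellers receive the price plus the subsidy, the effective supply curve becomes qs = 6P - 4984.
Equate the new curves: 8197 - 5P = 6P - 4984, giving 13181 = 11P, P = 13181/11 ≈ 1198.2727, q = 24262/11 ≈ 2205.6364.
%Δq = (2205.6364 − 1502) / 1502 × 100 = +46.85%.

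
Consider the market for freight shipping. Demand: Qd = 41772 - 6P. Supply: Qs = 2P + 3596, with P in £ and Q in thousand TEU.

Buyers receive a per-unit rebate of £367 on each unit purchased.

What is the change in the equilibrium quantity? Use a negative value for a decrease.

Initially, 41772 - 6P = 2P + 3596, so 38176 = 8P and P = 4772, Q = 13140.
Since buyers' out-of-pocket price is the market price minus the rebate, the effective demand curve becomes Qd = 43974 - 6P.
New equilibrium: 43974 - 6P = 2P + 3596 ⇒ 40378 = 8P ⇒ P = 5047.25, Q = 13690.5.
ΔQ = 13690.5 − 13140 = +550.5.

+550.5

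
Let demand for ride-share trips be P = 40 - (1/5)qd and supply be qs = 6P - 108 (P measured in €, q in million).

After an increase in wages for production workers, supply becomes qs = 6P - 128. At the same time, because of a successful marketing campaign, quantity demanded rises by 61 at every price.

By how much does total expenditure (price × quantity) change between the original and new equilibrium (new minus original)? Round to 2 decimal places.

+1296.98

Original equilibrium: 200 - 5P = 6P - 108 gives 308 = 11P, so P = 28 and q = 60.
The new curves are qd = 261 - 5P (demand) and qs = 6P - 128 (supply).
New equilibrium: 261 - 5P = 6P - 128 ⇒ 389 = 11P ⇒ P = 389/11 ≈ 35.3636, q = 926/11 ≈ 84.1818.
Expenditure moves from 28×60 = 1680 to 35.3636×84.1818 = 2976.9752; change = +1296.98.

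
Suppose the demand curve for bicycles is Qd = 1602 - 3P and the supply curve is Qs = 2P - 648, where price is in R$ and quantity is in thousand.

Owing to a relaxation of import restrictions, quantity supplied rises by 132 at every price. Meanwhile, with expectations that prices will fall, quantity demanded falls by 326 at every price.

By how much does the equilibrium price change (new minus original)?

-91.6

Before the shock: 1602 - 3P = 2P - 648 ⇒ 2250 = 5P ⇒ P = 450, Q = 252.
After the shift, demand is Qd = 1276 - 3P and supply is Qs = 2P - 516.
Setting them equal: 1276 - 3P = 2P - 516 → 1792 = 5P, so P = 358.4 and Q = 200.8.
ΔP = 358.4 − 450 = -91.6.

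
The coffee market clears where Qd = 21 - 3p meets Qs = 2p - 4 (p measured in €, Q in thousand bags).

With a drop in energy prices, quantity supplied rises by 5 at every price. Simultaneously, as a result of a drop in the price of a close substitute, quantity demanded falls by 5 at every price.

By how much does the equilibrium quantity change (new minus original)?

+1

Before the shock: 21 - 3p = 2p - 4 ⇒ 25 = 5p ⇒ p = 5, Q = 6.
The new curves are Qd = 16 - 3p (demand) and Qs = 2p + 1 (supply).
Clearing the new market: 16 - 3p = 2p + 1, so p = 3 and Q = 7.
ΔQ = 7 − 6 = +1.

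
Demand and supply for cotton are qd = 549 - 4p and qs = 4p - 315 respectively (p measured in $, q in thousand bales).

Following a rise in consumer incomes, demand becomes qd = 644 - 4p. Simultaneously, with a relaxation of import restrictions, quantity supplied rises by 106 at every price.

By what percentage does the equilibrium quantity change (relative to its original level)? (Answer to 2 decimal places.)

Original equilibrium: 549 - 4p = 4p - 315 gives 864 = 8p, so p = 108 and q = 117.
After the shift, demand is qd = 644 - 4p and supply is qs = 4p - 209.
Equate the new curves: 644 - 4p = 4p - 209, giving 853 = 8p, p = 106.625, q = 217.5.
%Δq = (217.5 − 117) / 117 × 100 = +85.90%.

+85.90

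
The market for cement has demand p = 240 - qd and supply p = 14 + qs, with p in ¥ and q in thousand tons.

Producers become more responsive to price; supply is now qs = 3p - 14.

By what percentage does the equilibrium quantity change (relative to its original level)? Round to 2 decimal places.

Before the shock: 240 - p = p - 14 ⇒ 254 = 2p ⇒ p = 127, q = 113.
The shock moves the curves to qd = 240 - p and qs = 3p - 14.
New equilibrium: 240 - p = 3p - 14 ⇒ 254 = 4p ⇒ p = 63.5, q = 176.5.
%Δq = (176.5 − 113) / 113 × 100 = +56.19%.

+56.19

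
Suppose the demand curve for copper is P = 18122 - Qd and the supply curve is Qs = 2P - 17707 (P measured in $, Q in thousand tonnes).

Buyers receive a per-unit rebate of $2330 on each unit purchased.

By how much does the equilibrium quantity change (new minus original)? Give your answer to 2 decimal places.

Solve the original market: 18122 - P = 2P - 17707, hence P = 11943 and Q = 6179.
Since buyers' out-of-pocket price is the market price minus the rebate, the effective demand curve becomes Qd = 20452 - P.
Equate the new curves: 20452 - P = 2P - 17707, giving 38159 = 3P, P = 38159/3 ≈ 12719.6667, Q = 23197/3 ≈ 7732.3333.
ΔQ = 7732.3333 − 6179 = +1553.33.

+1553.33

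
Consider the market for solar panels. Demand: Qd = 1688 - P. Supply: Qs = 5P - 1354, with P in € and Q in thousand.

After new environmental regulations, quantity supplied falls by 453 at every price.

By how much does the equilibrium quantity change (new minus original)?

Solve the original market: 1688 - P = 5P - 1354, hence P = 507 and Q = 1181.
The new curves are Qd = 1688 - P (demand) and Qs = 5P - 1807 (supply).
Clearing the new market: 1688 - P = 5P - 1807, so P = 582.5 and Q = 1105.5.
ΔQ = 1105.5 − 1181 = -75.5.

-75.5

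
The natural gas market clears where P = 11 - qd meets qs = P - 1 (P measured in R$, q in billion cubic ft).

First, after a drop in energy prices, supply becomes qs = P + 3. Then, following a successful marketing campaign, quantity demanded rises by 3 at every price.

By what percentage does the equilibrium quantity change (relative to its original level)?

Solve the original market: 11 - P = P - 1, hence P = 6 and q = 5.
With the change applied: demand qd = 14 - P, supply qs = P + 3.
Equate the new curves: 14 - P = P + 3, giving 11 = 2P, P = 5.5, q = 8.5.
%Δq = (8.5 − 5) / 5 × 100 = +70%.

+70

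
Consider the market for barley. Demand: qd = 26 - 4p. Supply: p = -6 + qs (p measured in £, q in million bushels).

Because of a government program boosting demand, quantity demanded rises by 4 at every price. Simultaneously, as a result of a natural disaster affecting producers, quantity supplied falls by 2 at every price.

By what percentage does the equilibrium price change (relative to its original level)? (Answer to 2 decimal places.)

Solve the original market: 26 - 4p = p + 6, hence p = 4 and q = 10.
With the change applied: demand qd = 30 - 4p, supply qs = p + 4.
New equilibrium: 30 - 4p = p + 4 ⇒ 26 = 5p ⇒ p = 5.2, q = 9.2.
%Δp = (5.2 − 4) / 4 × 100 = +30.00%.

+30.00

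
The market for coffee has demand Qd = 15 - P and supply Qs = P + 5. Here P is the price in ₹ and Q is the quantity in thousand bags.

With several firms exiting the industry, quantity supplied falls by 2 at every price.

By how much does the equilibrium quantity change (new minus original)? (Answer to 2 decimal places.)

Original equilibrium: 15 - P = P + 5 gives 10 = 2P, so P = 5 and Q = 10.
The shock moves the curves to Qd = 15 - P and Qs = P + 3.
Setting them equal: 15 - P = P + 3 → 12 = 2P, so P = 6 and Q = 9.
ΔQ = 9 − 10 = -1.00.

-1.00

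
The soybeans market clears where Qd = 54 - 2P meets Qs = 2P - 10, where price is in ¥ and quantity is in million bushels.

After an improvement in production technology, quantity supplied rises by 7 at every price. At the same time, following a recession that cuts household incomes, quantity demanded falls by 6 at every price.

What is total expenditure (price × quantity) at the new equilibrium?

Original equilibrium: 54 - 2P = 2P - 10 gives 64 = 4P, so P = 16 and Q = 22.
With the change applied: demand Qd = 48 - 2P, supply Qs = 2P - 3.
Equate the new curves: 48 - 2P = 2P - 3, giving 51 = 4P, P = 12.75, Q = 22.5.
New expenditure = 12.75 × 22.5 = 286.875.

286.875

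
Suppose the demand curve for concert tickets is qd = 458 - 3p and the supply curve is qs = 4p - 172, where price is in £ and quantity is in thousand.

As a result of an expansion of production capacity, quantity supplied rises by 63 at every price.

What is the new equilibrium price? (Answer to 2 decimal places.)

81.00

Original equilibrium: 458 - 3p = 4p - 172 gives 630 = 7p, so p = 90 and q = 188.
The new curves are qd = 458 - 3p (demand) and qs = 4p - 109 (supply).
New equilibrium: 458 - 3p = 4p - 109 ⇒ 567 = 7p ⇒ p = 81, q = 215.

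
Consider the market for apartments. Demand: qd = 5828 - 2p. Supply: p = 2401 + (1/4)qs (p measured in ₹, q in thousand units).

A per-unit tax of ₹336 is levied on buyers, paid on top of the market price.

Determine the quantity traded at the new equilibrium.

236

Initially, 5828 - 2p = 4p - 9604, so 15432 = 6p and p = 2572, q = 684.
Since buyers pay the price plus the tax, the effective demand curve becomes qd = 5156 - 2p.
Setting them equal: 5156 - 2p = 4p - 9604 → 14760 = 6p, so p = 2460 and q = 236.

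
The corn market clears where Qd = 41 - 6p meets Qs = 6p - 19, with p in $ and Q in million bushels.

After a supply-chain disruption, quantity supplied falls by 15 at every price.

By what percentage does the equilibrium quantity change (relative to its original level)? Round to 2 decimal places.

-68.18

Before the shock: 41 - 6p = 6p - 19 ⇒ 60 = 12p ⇒ p = 5, Q = 11.
The new curves are Qd = 41 - 6p (demand) and Qs = 6p - 34 (supply).
New equilibrium: 41 - 6p = 6p - 34 ⇒ 75 = 12p ⇒ p = 6.25, Q = 3.5.
%ΔQ = (3.5 − 11) / 11 × 100 = -68.18%.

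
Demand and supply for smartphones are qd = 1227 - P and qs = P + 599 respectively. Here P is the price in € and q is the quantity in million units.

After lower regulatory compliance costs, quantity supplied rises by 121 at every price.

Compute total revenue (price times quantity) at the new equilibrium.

Initially, 1227 - P = P + 599, so 628 = 2P and P = 314, q = 913.
The shock moves the curves to qd = 1227 - P and qs = P + 720.
New equilibrium: 1227 - P = P + 720 ⇒ 507 = 2P ⇒ P = 253.5, q = 973.5.
New expenditure = 253.5 × 973.5 = 246782.25.

246782.25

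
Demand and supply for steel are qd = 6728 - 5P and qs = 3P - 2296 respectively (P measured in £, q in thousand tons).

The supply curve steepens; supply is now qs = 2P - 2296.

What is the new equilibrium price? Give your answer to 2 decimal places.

1289.14

Original equilibrium: 6728 - 5P = 3P - 2296 gives 9024 = 8P, so P = 1128 and q = 1088.
The shock moves the curves to qd = 6728 - 5P and qs = 2P - 2296.
Equate the new curves: 6728 - 5P = 2P - 2296, giving 9024 = 7P, P = 9024/7 ≈ 1289.1429, q = 1976/7 ≈ 282.2857.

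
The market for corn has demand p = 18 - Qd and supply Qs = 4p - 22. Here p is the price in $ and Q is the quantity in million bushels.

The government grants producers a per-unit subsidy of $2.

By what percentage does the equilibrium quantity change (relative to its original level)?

+16

Original equilibrium: 18 - p = 4p - 22 gives 40 = 5p, so p = 8 and Q = 10.
Since sellers receive the price plus the subsidy, the effective supply curve becomes Qs = 4p - 14.
New equilibrium: 18 - p = 4p - 14 ⇒ 32 = 5p ⇒ p = 6.4, Q = 11.6.
%ΔQ = (11.6 − 10) / 10 × 100 = +16%.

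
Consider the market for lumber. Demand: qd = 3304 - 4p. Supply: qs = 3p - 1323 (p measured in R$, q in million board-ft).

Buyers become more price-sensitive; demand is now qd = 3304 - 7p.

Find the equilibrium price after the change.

Before the shock: 3304 - 4p = 3p - 1323 ⇒ 4627 = 7p ⇒ p = 661, q = 660.
The shock moves the curves to qd = 3304 - 7p and qs = 3p - 1323.
Clearing the new market: 3304 - 7p = 3p - 1323, so p = 462.7 and q = 65.1.

462.7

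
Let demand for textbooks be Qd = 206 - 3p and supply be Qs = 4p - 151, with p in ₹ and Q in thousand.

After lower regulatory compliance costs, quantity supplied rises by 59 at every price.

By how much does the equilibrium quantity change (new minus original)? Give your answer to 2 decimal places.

Solve the original market: 206 - 3p = 4p - 151, hence p = 51 and Q = 53.
With the change applied: demand Qd = 206 - 3p, supply Qs = 4p - 92.
Equate the new curves: 206 - 3p = 4p - 92, giving 298 = 7p, p = 298/7 ≈ 42.5714, Q = 548/7 ≈ 78.2857.
ΔQ = 78.2857 − 53 = +25.29.

+25.29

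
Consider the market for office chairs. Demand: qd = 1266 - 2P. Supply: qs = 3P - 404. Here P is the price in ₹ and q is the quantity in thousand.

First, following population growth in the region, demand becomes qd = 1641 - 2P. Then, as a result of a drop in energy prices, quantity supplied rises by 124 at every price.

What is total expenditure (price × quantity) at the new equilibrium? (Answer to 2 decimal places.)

335252.92

Original equilibrium: 1266 - 2P = 3P - 404 gives 1670 = 5P, so P = 334 and q = 598.
After the shift, demand is qd = 1641 - 2P and supply is qs = 3P - 280.
Clearing the new market: 1641 - 2P = 3P - 280, so P = 384.2 and q = 872.6.
New expenditure = 384.2 × 872.6 = 335252.92.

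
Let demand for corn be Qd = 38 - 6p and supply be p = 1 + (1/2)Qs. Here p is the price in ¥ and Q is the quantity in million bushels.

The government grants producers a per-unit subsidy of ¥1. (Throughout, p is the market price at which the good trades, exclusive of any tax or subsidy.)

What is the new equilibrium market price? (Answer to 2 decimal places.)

Original equilibrium: 38 - 6p = 2p - 2 gives 40 = 8p, so p = 5 and Q = 8.
Since sellers receive the price plus the subsidy, the effective supply curve becomes Qs = 2p.
Clearing the new market: 38 - 6p = 2p, so p = 4.75 and Q = 9.5.

4.75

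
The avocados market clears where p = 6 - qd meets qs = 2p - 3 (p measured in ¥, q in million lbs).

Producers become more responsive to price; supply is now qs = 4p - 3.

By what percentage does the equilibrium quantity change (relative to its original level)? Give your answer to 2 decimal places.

Initially, 6 - p = 2p - 3, so 9 = 3p and p = 3, q = 3.
The shock moves the curves to qd = 6 - p and qs = 4p - 3.
New equilibrium: 6 - p = 4p - 3 ⇒ 9 = 5p ⇒ p = 1.8, q = 4.2.
%Δq = (4.2 − 3) / 3 × 100 = +40.00%.

+40.00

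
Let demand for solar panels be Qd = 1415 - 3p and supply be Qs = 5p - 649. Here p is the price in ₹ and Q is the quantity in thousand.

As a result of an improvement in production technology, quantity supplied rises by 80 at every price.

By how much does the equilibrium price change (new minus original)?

-10

Original equilibrium: 1415 - 3p = 5p - 649 gives 2064 = 8p, so p = 258 and Q = 641.
The shock moves the curves to Qd = 1415 - 3p and Qs = 5p - 569.
Clearing the new market: 1415 - 3p = 5p - 569, so p = 248 and Q = 671.
Δp = 248 − 258 = -10.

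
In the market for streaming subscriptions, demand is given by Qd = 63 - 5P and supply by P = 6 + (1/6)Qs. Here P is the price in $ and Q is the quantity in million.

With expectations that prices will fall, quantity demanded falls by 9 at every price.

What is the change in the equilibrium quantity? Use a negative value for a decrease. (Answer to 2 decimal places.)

-4.91

Solve the original market: 63 - 5P = 6P - 36, hence P = 9 and Q = 18.
After the shift, demand is Qd = 54 - 5P and supply is Qs = 6P - 36.
Clearing the new market: 54 - 5P = 6P - 36, so P = 90/11 ≈ 8.1818 and Q = 144/11 ≈ 13.0909.
ΔQ = 13.0909 − 18 = -4.91.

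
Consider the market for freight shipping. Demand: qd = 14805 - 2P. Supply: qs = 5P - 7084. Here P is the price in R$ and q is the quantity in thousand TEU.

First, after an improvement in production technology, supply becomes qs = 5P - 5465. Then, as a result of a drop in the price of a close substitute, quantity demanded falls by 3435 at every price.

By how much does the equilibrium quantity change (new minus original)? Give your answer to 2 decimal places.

Before the shock: 14805 - 2P = 5P - 7084 ⇒ 21889 = 7P ⇒ P = 3127, q = 8551.
The new curves are qd = 11370 - 2P (demand) and qs = 5P - 5465 (supply).
Equate the new curves: 11370 - 2P = 5P - 5465, giving 16835 = 7P, P = 2405, q = 6560.
Δq = 6560 − 8551 = -1991.00.

-1991.00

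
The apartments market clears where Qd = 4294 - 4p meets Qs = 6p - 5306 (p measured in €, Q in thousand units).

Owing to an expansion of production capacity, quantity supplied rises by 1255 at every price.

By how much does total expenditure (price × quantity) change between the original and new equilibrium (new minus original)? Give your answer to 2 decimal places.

+361942.00

Initially, 4294 - 4p = 6p - 5306, so 9600 = 10p and p = 960, Q = 454.
After the shift, demand is Qd = 4294 - 4p and supply is Qs = 6p - 4051.
Equate the new curves: 4294 - 4p = 6p - 4051, giving 8345 = 10p, p = 834.5, Q = 956.
Expenditure moves from 960×454 = 435840 to 834.5×956 = 797782; change = +361942.00.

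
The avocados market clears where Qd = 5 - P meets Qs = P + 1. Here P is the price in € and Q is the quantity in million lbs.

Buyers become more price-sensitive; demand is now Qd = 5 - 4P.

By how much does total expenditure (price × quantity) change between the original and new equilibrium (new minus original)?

Initially, 5 - P = P + 1, so 4 = 2P and P = 2, Q = 3.
With the change applied: demand Qd = 5 - 4P, supply Qs = P + 1.
Equate the new curves: 5 - 4P = P + 1, giving 4 = 5P, P = 0.8, Q = 1.8.
Expenditure moves from 2×3 = 6 to 0.8×1.8 = 1.44; change = -4.56.

-4.56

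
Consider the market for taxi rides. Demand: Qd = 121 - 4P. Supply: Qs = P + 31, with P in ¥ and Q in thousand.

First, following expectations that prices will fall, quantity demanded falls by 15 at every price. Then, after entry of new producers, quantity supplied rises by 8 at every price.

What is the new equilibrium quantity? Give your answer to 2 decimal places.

52.40

Initially, 121 - 4P = P + 31, so 90 = 5P and P = 18, Q = 49.
The new curves are Qd = 106 - 4P (demand) and Qs = P + 39 (supply).
New equilibrium: 106 - 4P = P + 39 ⇒ 67 = 5P ⇒ P = 13.4, Q = 52.4.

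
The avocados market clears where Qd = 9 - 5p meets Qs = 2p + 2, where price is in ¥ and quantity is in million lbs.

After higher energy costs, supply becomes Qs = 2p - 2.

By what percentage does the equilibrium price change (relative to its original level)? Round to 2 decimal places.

+57.14

Solve the original market: 9 - 5p = 2p + 2, hence p = 1 and Q = 4.
With the change applied: demand Qd = 9 - 5p, supply Qs = 2p - 2.
Setting them equal: 9 - 5p = 2p - 2 → 11 = 7p, so p = 11/7 ≈ 1.5714 and Q = 8/7 ≈ 1.1429.
%Δp = (1.5714 − 1) / 1 × 100 = +57.14%.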